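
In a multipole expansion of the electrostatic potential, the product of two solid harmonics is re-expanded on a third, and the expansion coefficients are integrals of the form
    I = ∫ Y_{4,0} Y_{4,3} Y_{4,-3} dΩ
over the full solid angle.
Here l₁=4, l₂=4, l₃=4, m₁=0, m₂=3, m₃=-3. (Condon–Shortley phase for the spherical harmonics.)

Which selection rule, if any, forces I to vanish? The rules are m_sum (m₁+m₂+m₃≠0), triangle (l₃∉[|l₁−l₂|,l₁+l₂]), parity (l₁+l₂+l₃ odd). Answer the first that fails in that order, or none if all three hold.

azimuthal sum: 0 + 3 − 3 = 0  ✓
0 ≤ 4 ≤ 8 (triangle on l)  ✓
L = 4 + 4 + 4 = 12 (even)  ✓

none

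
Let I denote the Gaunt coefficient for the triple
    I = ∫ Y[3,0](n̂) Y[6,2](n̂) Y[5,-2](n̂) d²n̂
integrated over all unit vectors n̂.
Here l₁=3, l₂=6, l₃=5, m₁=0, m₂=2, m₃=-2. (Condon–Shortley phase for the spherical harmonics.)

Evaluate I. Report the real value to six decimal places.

0.058844

Rules hold: Σm=0, L=14 even, 3≤5≤9.
N = 7·13·11 = 1001
Δ = 4!·2!·8!/15! = 1/675675
Racah Σ t=1..3: t=1:−1/8640 t=2:+1/2304 t=3:−1/8640 = 7/34560
⇒ 3j(3 6 5; 0 0 0)² = 7/429, sgn -1
Racah Σ t=1..3: t=1:−1/60480 t=2:+1/5760 t=3:−1/8640 = 1/24192
⇒ 3j(3 6 5; 0 2 -2)² = 8/3003, sgn -1
4πI² = N·(3j₀)²·(3jₘ)² = 56/1287
I = +1·√(0.043512/4π) = 0.05884368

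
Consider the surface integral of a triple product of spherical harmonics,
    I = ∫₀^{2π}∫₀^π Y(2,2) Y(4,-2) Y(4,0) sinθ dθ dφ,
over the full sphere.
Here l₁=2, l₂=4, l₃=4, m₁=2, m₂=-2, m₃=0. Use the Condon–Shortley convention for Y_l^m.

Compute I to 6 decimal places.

Rules hold: Σm=0, L=10 even, 2≤4≤6.
N = 5·9·9 = 405
Δ = 2!·2!·6!/11! = 1/13860
Racah Σ t=0..2: t=0:+1/192 t=1:−1/36 t=2:+1/192 = -5/288
⇒ 3j(2 4 4; 0 0 0)² = 20/693, sgn -1
Racah Σ t=0..0: t=0:+1/192 = 1/192
⇒ 3j(2 4 4; 2 -2 0)² = 3/77, sgn +1
4πI² = N·(3j₀)²·(3jₘ)² = 2700/5929
I = -1·√(0.455389/4π) = -0.19036462

-0.190365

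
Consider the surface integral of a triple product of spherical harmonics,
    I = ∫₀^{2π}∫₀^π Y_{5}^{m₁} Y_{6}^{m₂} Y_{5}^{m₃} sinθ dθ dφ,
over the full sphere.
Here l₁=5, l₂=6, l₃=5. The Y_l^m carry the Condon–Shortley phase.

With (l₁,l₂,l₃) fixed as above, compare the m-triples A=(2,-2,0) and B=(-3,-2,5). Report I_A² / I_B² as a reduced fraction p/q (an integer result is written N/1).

Shared (l₁,l₂,l₃)=(5,6,5): N and (l;000)² cancel in I_A²/I_B².
A: Δ = 6!·4!·6!/17! = 1/28588560; Racah Σ t=0..3: t=0:+1/207360 t=1:−1/17280 t=2:+1/13824 t=3:−1/103680 = 1/103680; ⇒ 3j(5 6 5; 2 -2 0)² = 10/7293, sgn -1
B: Δ = 6!·4!·6!/17! = 1/28588560; Racah Σ t=4..4: t=4:+1/829440 = 1/829440; ⇒ 3j(5 6 5; -3 -2 5)² = 35/2431, sgn +1
I_A²/I_B² = (10/7293)/(35/2431) = 2/21

2/21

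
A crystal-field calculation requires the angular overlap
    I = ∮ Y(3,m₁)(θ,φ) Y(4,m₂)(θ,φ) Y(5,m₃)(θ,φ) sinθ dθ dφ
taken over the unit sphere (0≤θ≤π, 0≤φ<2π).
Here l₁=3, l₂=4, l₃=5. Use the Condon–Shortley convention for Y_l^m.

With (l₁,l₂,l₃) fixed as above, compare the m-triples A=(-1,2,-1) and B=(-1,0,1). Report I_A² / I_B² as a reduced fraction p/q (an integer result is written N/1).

l's match ⇒ only the (l;m) 3-j factors differ between A and B.
A: triangle coeff Δ(3,4,5) = 1/180180; Σ_t [0,2]: t=0:+1/34560 t=1:−1/720 t=2:+1/384 = 43/34560; (3j)²=1849/180180 [(3 4 5; -1 2 -1)], sign=+1
B: triangle coeff Δ(3,4,5) = 1/180180; Σ_t [0,2]: t=0:+1/2304 t=1:−1/216 t=2:+1/384 = -11/6912; (3j)²=11/1638 [(3 4 5; -1 0 1)], sign=-1
I_A²/I_B² = (1849/180180)/(11/1638) = 1849/1210

1849/1210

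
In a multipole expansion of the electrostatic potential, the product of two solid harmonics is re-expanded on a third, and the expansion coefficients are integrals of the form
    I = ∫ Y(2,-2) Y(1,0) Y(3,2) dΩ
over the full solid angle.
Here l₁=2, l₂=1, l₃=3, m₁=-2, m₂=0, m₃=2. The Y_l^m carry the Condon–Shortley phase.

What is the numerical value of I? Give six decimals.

0.184674

Rules hold: Σm=0, L=6 even, 1≤3≤3.
N = 5·3·7 = 105
Δ = 0!·4!·2!/7! = 1/105
Racah Σ t=0..0: t=0:+1/4 = 1/4
⇒ 3j(2 1 3; 0 0 0)² = 3/35, sgn -1
Racah Σ t=0..0: t=0:+1/24 = 1/24
⇒ 3j(2 1 3; -2 0 2)² = 1/21, sgn -1
4πI² = N·(3j₀)²·(3jₘ)² = 3/7
I = +1·√(0.428571/4π) = 0.18467439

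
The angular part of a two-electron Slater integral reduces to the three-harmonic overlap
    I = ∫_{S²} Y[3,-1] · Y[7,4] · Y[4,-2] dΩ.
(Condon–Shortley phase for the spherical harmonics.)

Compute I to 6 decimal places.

m-sum = -1 + 4 − 2 = 1 ≠ 0 ⇒ I = 0

0.000000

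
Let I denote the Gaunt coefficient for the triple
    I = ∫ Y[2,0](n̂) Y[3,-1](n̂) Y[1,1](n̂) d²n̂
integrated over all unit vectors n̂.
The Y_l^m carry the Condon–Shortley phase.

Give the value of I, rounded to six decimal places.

Rules hold: Σm=0, L=6 even, 1≤1≤5.
N = 5·7·3 = 105
Δ = 4!·0!·2!/7! = 1/105
Racah Σ t=2..2: t=2:+1/4 = 1/4
⇒ 3j(2 3 1; 0 0 0)² = 3/35, sgn -1
Racah Σ t=2..2: t=2:+1/8 = 1/8
⇒ 3j(2 3 1; 0 -1 1)² = 2/35, sgn +1
4πI² = N·(3j₀)²·(3jₘ)² = 18/35
I = -1·√(0.514286/4π) = -0.20230066

-0.202301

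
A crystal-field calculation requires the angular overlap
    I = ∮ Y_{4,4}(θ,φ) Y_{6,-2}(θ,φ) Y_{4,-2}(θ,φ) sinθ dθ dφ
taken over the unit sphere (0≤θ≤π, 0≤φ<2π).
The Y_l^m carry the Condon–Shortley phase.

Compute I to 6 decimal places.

-0.110189

Rules hold: Σm=0, L=14 even, 2≤4≤10.
N = 9·13·9 = 1053
Δ = 6!·2!·6!/15! = 1/1261260
Racah Σ t=2..4: t=2:+1/4608 t=3:−1/1296 t=4:+1/4608 = -7/20736
⇒ 3j(4 6 4; 0 0 0)² = 20/1287, sgn -1
Racah Σ t=0..0: t=0:+1/69120 = 1/69120
⇒ 3j(4 6 4; 4 -2 -2)² = 4/429, sgn +1
4πI² = N·(3j₀)²·(3jₘ)² = 240/1573
I = -1·√(0.152575/4π) = -0.11018851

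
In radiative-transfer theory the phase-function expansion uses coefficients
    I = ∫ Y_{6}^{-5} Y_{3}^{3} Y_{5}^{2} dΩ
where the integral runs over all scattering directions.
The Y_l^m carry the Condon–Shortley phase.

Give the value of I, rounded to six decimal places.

Rules hold: Σm=0, L=14 even, 3≤5≤9.
N = 13·7·11 = 1001
Δ = 4!·8!·2!/15! = 1/675675
Racah Σ t=1..3: t=1:−1/8640 t=2:+1/2304 t=3:−1/8640 = 7/34560
⇒ 3j(6 3 5; 0 0 0)² = 7/429, sgn -1
Racah Σ t=4..4: t=4:+1/241920 = 1/241920
⇒ 3j(6 3 5; -5 3 2)² = 2/91, sgn -1
4πI² = N·(3j₀)²·(3jₘ)² = 14/39
I = +1·√(0.358974/4π) = 0.16901560

0.169016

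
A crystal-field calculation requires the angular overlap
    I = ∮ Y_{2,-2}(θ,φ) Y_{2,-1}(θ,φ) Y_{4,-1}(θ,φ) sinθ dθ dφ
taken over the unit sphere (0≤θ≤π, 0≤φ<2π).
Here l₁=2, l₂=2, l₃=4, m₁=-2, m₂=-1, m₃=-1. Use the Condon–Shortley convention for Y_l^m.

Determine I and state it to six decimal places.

-2 − 1 − 1 = -4 ≠ 0: azimuthal integral kills it; I = 0

0.000000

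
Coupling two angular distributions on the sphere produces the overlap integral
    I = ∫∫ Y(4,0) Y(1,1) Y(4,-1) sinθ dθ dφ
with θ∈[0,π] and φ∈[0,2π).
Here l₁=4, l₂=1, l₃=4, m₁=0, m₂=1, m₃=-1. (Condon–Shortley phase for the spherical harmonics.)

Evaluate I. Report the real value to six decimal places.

0.000000

Σlᵢ=9 odd — θ-integrand is odd under cosθ→−cosθ; I=0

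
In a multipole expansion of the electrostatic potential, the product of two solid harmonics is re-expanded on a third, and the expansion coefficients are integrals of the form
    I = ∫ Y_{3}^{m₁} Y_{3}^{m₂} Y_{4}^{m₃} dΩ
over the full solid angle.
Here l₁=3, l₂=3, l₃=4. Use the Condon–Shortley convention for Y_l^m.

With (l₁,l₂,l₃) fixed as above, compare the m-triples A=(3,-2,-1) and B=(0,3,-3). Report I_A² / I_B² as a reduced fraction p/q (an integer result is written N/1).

10/21

l's match ⇒ only the (l;m) 3-j factors differ between A and B.
A: triangle coeff Δ(3,3,4) = 1/34650; Σ_t [0,0]: t=0:+1/288 = 1/288; (3j)²=5/231 [(3 3 4; 3 -2 -1)], sign=-1
B: triangle coeff Δ(3,3,4) = 1/34650; Σ_t [2,2]: t=2:+1/288 = 1/288; (3j)²=1/22 [(3 3 4; 0 3 -3)], sign=-1
I_A²/I_B² = (5/231)/(1/22) = 10/21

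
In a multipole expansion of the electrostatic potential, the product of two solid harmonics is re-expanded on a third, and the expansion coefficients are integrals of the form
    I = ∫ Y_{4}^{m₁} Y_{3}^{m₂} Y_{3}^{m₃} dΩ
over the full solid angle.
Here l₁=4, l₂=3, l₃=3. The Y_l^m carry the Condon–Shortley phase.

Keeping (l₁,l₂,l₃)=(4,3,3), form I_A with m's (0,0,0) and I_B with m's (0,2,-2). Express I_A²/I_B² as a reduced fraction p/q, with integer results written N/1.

36/49

Same 4,3,3: normalisation and zero-m 3j drop out of the ratio.
A: Δ: 4! 4! 2! / 11! → 1/34650; sum: t=1:−1/72 t=2:+1/16 t=3:−1/72 = 5/144; 3j²(4 3 3; 0 0 0) = Δ·Π!·Σ² = 2/77  (sign -1)
B: Δ: 4! 4! 2! / 11! → 1/34650; sum: t=3:−1/72 t=4:+1/576 = -7/576; 3j²(4 3 3; 0 2 -2) = Δ·Π!·Σ² = 7/198  (sign +1)
I_A²/I_B² = (2/77)/(7/198) = 36/49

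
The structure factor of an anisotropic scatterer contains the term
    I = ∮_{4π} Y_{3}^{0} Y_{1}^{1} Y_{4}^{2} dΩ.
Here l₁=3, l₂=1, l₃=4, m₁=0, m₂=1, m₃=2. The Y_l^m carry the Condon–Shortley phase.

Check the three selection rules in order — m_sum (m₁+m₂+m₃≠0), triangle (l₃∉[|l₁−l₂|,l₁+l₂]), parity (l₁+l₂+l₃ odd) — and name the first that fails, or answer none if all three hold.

azimuthal sum: 0 + 1 + 2 = 3  ✗
2 ≤ 4 ≤ 4 (triangle on l)
L = 3 + 1 + 4 = 8 (even)

m_sum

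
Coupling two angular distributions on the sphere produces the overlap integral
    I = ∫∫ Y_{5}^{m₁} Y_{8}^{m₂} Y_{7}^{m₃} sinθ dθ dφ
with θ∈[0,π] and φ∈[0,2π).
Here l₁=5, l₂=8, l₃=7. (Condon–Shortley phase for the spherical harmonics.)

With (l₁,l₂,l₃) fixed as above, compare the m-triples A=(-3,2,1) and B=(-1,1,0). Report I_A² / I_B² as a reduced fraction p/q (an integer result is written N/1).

Shared (l₁,l₂,l₃)=(5,8,7): N and (l;000)² cancel in I_A²/I_B².
A: Δ = 6!·4!·10!/21! = 1/814773960; Racah Σ t=4..6: t=4:+1/19906560 t=5:−1/10368000 t=6:+1/49766400 = -13/497664000; ⇒ 3j(5 8 7; -3 2 1)² = 91/17765, sgn -1
B: Δ = 6!·4!·10!/21! = 1/814773960; Racah Σ t=2..6: t=2:+1/34836480 t=3:−1/3732480 t=4:+1/2764800 t=5:−1/12441600 t=6:+1/522547200 = 23/522547200; ⇒ 3j(5 8 7; -1 1 0)² = 529/277134, sgn -1
I_A²/I_B² = (91/17765)/(529/277134) = 7098/2645

7098/2645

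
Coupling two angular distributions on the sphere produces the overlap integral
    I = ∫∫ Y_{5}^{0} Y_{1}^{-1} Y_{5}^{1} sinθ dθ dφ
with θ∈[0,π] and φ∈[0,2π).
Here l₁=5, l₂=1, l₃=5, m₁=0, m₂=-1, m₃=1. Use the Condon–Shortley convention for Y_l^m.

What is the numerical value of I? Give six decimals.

0.000000

Σlᵢ=11 odd — θ-integrand is odd under cosθ→−cosθ; I=0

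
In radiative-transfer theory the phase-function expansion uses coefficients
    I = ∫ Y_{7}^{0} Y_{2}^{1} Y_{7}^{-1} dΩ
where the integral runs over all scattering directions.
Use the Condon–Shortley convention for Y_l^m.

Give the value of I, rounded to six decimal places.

-0.026159

Rules hold: Σm=0, L=16 even, 5≤7≤9.
N = 15·5·15 = 1125
Δ = 2!·12!·2!/17! = 1/185640
Racah Σ t=0..2: t=0:+1/2419200 t=1:−1/518400 t=2:+1/2419200 = -1/907200
⇒ 3j(7 2 7; 0 0 0)² = 56/3315, sgn +1
Racah Σ t=1..2: t=1:−1/1036800 t=2:+1/1209600 = -1/7257600
⇒ 3j(7 2 7; 0 1 -1)² = 1/2210, sgn -1
4πI² = N·(3j₀)²·(3jₘ)² = 420/48841
I = -1·√(0.00859933/4π) = -0.02615938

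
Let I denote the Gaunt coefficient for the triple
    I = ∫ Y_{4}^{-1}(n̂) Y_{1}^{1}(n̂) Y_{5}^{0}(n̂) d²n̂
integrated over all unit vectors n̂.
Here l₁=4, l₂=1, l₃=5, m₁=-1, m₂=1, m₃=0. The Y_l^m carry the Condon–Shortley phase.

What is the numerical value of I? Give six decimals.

Checks pass: Σm=0; 10 even; l₃=5∈[3,5].
(2·4+1)(2·1+1)(2·5+1) = 297
Δ: 0! 8! 2! / 11! → 1/495
sum: t=0:+1/576 = 1/576
3j²(4 1 5; 0 0 0) = Δ·Π!·Σ² = 5/99  (sign -1)
sum: t=0:+1/1440 = 1/1440
3j²(4 1 5; -1 1 0) = Δ·Π!·Σ² = 2/99  (sign -1)
combine: 4πI² = 297·5/99·2/99 = 10/33
take √, sign +1: I = 0.15528807

0.155288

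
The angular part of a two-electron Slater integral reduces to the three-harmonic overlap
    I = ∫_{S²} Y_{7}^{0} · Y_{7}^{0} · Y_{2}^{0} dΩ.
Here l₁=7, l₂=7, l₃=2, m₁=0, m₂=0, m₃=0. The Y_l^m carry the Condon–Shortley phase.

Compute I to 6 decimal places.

Checks pass: Σm=0; 16 even; l₃=2∈[0,14].
(2·7+1)(2·7+1)(2·2+1) = 1125
Δ: 12! 2! 2! / 17! → 1/185640
sum: t=5:−1/2419200 t=6:+1/518400 t=7:−1/2419200 = 1/907200
3j²(7 7 2; 0 0 0) = Δ·Π!·Σ² = 56/3315  (sign +1)
(m-triple is (0,0,0) — same symbol as above.)
combine: 4πI² = 1125·56/3315·56/3315 = 15680/48841
take √, sign +1: I = 0.15983645

0.159836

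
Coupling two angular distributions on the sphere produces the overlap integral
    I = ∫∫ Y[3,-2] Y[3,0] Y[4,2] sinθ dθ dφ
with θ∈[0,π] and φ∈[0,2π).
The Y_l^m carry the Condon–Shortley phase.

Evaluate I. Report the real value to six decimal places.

Rules hold: Σm=0, L=10 even, 0≤4≤6.
N = 7·7·9 = 441
Δ = 2!·4!·4!/11! = 1/34650
Racah Σ t=0..2: t=0:+1/72 t=1:−1/16 t=2:+1/72 = -5/144
⇒ 3j(3 3 4; 0 0 0)² = 2/77, sgn -1
Racah Σ t=1..2: t=1:−1/96 t=2:+1/72 = 1/288
⇒ 3j(3 3 4; -2 0 2)² = 1/462, sgn +1
4πI² = N·(3j₀)²·(3jₘ)² = 3/121
I = -1·√(0.0247934/4π) = -0.04441841

-0.044418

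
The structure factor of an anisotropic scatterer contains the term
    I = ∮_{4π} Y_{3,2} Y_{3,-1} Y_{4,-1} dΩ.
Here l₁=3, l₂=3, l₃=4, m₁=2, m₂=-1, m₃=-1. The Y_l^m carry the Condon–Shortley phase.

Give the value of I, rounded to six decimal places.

Rules hold: Σm=0, L=10 even, 0≤4≤6.
N = 7·7·9 = 441
Δ = 2!·4!·4!/11! = 1/34650
Racah Σ t=0..2: t=0:+1/72 t=1:−1/16 t=2:+1/72 = -5/144
⇒ 3j(3 3 4; 0 0 0)² = 2/77, sgn -1
Racah Σ t=0..1: t=0:+1/48 t=1:−1/144 = 1/72
⇒ 3j(3 3 4; 2 -1 -1)² = 16/693, sgn -1
4πI² = N·(3j₀)²·(3jₘ)² = 32/121
I = +1·√(0.264463/4π) = 0.14506992

0.145070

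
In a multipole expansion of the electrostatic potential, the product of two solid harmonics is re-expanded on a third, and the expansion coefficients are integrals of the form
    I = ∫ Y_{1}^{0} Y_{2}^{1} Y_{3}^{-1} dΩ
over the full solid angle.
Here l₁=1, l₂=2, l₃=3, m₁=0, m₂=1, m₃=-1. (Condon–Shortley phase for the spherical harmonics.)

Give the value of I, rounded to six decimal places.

-0.233597

m-sum 0 ✓  L=6 even ✓  1≤3≤3 ✓
Π(2lᵢ+1) = 3×5×7 = 105
triangle coeff Δ(1,2,3) = 1/105
Σ_t [0,0]: t=0:+1/4 = 1/4
(3j)²=3/35 [(1 2 3; 0 0 0)], sign=-1
Σ_t [0,0]: t=0:+1/6 = 1/6
(3j)²=8/105 [(1 2 3; 0 1 -1)], sign=+1
⇒ 4πI² = 24/35
I = (-1)√(24/35/(4π)) = -0.23359668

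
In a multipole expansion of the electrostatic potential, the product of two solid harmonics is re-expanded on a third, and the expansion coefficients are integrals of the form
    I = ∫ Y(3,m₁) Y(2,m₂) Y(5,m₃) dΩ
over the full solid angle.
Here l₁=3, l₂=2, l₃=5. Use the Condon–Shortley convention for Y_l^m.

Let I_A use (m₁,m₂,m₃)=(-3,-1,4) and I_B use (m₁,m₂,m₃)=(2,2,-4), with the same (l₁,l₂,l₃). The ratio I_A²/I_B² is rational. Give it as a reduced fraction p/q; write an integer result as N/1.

Same 3,2,5: normalisation and zero-m 3j drop out of the ratio.
A: Δ: 0! 6! 4! / 11! → 1/2310; sum: t=0:+1/4320 = 1/4320; 3j²(3 2 5; -3 -1 4) = Δ·Π!·Σ² = 2/55  (sign -1)
B: Δ: 0! 6! 4! / 11! → 1/2310; sum: t=0:+1/2880 = 1/2880; 3j²(3 2 5; 2 2 -4) = Δ·Π!·Σ² = 3/55  (sign -1)
I_A²/I_B² = (2/55)/(3/55) = 2/3

2/3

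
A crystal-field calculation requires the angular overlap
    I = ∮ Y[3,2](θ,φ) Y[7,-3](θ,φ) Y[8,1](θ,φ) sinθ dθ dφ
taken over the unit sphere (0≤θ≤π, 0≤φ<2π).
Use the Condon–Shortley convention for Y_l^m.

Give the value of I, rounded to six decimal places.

0.166232

Rules hold: Σm=0, L=18 even, 4≤8≤10.
N = 7·15·17 = 1785
Δ = 2!·4!·12!/19! = 1/5290740
Racah Σ t=0..2: t=0:+1/7257600 t=1:−1/2073600 t=2:+1/7257600 = -1/4838400
⇒ 3j(3 7 8; 0 0 0)² = 252/20995, sgn -1
Racah Σ t=0..1: t=0:+1/11612160 t=1:−1/52254720 = 1/14929920
⇒ 3j(3 7 8; 2 -3 1)² = 1225/75582, sgn -1
4πI² = N·(3j₀)²·(3jₘ)² = 360150/1037153
I = +1·√(0.347249/4π) = 0.16623228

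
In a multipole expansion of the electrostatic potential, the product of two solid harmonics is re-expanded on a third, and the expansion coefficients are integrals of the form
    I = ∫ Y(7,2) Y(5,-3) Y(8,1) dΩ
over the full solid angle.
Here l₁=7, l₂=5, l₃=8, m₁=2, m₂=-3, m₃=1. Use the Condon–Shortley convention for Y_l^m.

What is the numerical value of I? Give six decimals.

0.031890

Checks pass: Σm=0; 20 even; l₃=8∈[2,12].
(2·7+1)(2·5+1)(2·8+1) = 2805
Δ: 4! 10! 6! / 21! → 1/814773960
sum: t=0:+1/87091200 t=1:−1/4976640 t=2:+1/2073600 t=3:−1/4976640 t=4:+1/87091200 = 1/9676800
3j²(7 5 8; 0 0 0) = Δ·Π!·Σ² = 360/46189  (sign +1)
sum: t=0:+1/16588800 t=1:−1/12441600 t=2:+1/87091200 = -1/116121600
3j²(7 5 8; 2 -3 1) = Δ·Π!·Σ² = 27/46189  (sign +1)
combine: 4πI² = 2805·360/46189·27/46189 = 145800/11408683
take √, sign +1: I = 0.03189011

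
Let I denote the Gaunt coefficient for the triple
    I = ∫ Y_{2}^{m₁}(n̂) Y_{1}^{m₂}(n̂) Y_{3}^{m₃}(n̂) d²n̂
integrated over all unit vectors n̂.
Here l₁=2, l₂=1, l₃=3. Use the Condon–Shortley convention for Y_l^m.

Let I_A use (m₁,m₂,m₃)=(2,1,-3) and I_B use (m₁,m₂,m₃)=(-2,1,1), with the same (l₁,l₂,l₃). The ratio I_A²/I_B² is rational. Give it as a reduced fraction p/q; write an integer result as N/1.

15/1

Shared (l₁,l₂,l₃)=(2,1,3): N and (l;000)² cancel in I_A²/I_B².
A: Δ = 0!·4!·2!/7! = 1/105; Racah Σ t=0..0: t=0:+1/48 = 1/48; ⇒ 3j(2 1 3; 2 1 -3)² = 1/7, sgn +1
B: Δ = 0!·4!·2!/7! = 1/105; Racah Σ t=0..0: t=0:+1/48 = 1/48; ⇒ 3j(2 1 3; -2 1 1)² = 1/105, sgn +1
I_A²/I_B² = (1/7)/(1/105) = 15/1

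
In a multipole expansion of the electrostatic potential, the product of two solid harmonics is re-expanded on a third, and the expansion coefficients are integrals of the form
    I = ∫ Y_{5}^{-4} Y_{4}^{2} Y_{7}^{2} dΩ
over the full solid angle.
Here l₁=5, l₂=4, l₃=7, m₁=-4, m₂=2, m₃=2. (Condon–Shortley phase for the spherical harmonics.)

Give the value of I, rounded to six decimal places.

-0.139414

Checks pass: Σm=0; 16 even; l₃=7∈[1,9].
(2·5+1)(2·4+1)(2·7+1) = 1485
Δ: 2! 8! 6! / 17! → 1/6126120
sum: t=0:+1/69120 t=1:−1/20736 t=2:+1/69120 = -1/51840
3j²(5 4 7; 0 0 0) = Δ·Π!·Σ² = 280/21879  (sign +1)
sum: t=1:−1/4838400 t=2:+1/483840 = 1/537600
3j²(5 4 7; -4 2 2) = Δ·Π!·Σ² = 2187/170170  (sign -1)
combine: 4πI² = 1485·280/21879·2187/170170 = 131220/537251
take √, sign -1: I = -0.13941403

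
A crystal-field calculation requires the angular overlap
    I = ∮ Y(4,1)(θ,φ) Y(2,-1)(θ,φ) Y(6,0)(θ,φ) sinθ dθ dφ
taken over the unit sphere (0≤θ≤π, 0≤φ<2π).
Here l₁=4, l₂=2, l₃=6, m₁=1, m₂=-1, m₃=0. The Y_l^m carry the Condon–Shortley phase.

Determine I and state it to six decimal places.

Checks pass: Σm=0; 12 even; l₃=6∈[2,6].
(2·4+1)(2·2+1)(2·6+1) = 585
Δ: 0! 8! 4! / 13! → 1/6435
sum: t=0:+1/2304 = 1/2304
3j²(4 2 6; 0 0 0) = Δ·Π!·Σ² = 5/143  (sign +1)
sum: t=0:+1/4320 = 1/4320
3j²(4 2 6; 1 -1 0) = Δ·Π!·Σ² = 8/429  (sign +1)
combine: 4πI² = 585·5/143·8/429 = 600/1573
take √, sign +1: I = 0.17422334

0.174223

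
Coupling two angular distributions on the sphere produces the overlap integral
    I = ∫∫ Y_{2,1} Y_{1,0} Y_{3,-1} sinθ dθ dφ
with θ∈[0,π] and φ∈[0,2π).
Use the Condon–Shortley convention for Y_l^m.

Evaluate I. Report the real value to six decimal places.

Rules hold: Σm=0, L=6 even, 1≤3≤3.
N = 5·3·7 = 105
Δ = 0!·4!·2!/7! = 1/105
Racah Σ t=0..0: t=0:+1/4 = 1/4
⇒ 3j(2 1 3; 0 0 0)² = 3/35, sgn -1
Racah Σ t=0..0: t=0:+1/6 = 1/6
⇒ 3j(2 1 3; 1 0 -1)² = 8/105, sgn +1
4πI² = N·(3j₀)²·(3jₘ)² = 24/35
I = -1·√(0.685714/4π) = -0.23359668

-0.233597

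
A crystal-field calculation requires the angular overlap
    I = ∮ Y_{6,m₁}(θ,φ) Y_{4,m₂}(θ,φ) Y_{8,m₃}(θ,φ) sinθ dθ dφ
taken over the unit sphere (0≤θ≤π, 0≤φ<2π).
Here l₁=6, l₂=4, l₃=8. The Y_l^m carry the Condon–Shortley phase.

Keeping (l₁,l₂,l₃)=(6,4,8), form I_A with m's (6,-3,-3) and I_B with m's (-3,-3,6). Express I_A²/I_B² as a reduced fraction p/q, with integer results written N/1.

Same 6,4,8: normalisation and zero-m 3j drop out of the ratio.
A: Δ: 2! 10! 6! / 19! → 1/23279256; sum: t=0:+1/870912000 = 1/870912000; 3j²(6 4 8; 6 -3 -3) = Δ·Π!·Σ² = 11/16796  (sign -1)
B: Δ: 2! 10! 6! / 19! → 1/23279256; sum: t=0:+1/87091200 t=1:−1/58060800 = -1/174182400; 3j²(6 4 8; -3 -3 6) = Δ·Π!·Σ² = 7/2584  (sign -1)
I_A²/I_B² = (11/16796)/(7/2584) = 22/91

22/91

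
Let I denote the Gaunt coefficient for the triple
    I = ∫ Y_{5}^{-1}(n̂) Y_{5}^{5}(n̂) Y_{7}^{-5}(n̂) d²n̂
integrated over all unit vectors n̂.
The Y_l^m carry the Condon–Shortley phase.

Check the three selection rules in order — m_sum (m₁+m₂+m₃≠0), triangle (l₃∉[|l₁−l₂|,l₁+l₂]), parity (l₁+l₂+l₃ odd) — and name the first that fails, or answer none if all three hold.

m_sum

Σmᵢ = -1  ✗
l₃∈[|l₁−l₂|,l₁+l₂]=[0,10], have l₃=7
Σlᵢ = 17 ⇒ odd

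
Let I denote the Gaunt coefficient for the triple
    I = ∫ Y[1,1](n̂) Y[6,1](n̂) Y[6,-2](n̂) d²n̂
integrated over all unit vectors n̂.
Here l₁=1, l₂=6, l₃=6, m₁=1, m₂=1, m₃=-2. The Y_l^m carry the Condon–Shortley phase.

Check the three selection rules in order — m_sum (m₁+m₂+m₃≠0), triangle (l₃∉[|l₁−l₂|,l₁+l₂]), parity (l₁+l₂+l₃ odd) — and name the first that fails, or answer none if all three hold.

parity

Σmᵢ = 0  ✓
l₃∈[|l₁−l₂|,l₁+l₂]=[5,7], have l₃=6  ✓
Σlᵢ = 13 ⇒ odd  ✗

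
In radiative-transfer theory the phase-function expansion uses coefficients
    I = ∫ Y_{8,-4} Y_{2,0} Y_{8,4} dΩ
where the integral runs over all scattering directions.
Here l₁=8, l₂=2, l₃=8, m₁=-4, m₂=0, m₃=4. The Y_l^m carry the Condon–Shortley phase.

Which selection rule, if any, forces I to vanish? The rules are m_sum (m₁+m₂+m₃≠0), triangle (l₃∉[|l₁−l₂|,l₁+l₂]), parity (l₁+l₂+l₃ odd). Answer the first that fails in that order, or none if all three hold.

azimuthal sum: -4 + 0 + 4 = 0  ✓
6 ≤ 8 ≤ 10 (triangle on l)  ✓
L = 8 + 2 + 8 = 18 (even)  ✓

none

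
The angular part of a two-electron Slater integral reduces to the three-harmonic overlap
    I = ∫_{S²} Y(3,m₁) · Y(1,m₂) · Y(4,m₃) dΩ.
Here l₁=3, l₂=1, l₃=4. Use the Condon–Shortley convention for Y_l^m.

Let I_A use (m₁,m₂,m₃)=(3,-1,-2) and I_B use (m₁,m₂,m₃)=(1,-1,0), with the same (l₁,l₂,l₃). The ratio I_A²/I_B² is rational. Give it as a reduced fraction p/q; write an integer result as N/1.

1/6

Shared (l₁,l₂,l₃)=(3,1,4): N and (l;000)² cancel in I_A²/I_B².
A: Δ = 0!·6!·2!/9! = 1/252; Racah Σ t=0..0: t=0:+1/1440 = 1/1440; ⇒ 3j(3 1 4; 3 -1 -2)² = 1/252, sgn +1
B: Δ = 0!·6!·2!/9! = 1/252; Racah Σ t=0..0: t=0:+1/96 = 1/96; ⇒ 3j(3 1 4; 1 -1 0)² = 1/42, sgn +1
I_A²/I_B² = (1/252)/(1/42) = 1/6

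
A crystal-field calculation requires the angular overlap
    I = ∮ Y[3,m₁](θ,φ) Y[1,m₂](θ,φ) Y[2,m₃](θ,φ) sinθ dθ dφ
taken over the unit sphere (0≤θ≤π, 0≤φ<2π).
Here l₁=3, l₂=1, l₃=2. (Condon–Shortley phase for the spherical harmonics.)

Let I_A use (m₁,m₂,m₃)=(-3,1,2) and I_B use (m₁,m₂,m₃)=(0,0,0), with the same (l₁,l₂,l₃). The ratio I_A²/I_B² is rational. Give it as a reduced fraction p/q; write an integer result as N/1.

5/3

Same 3,1,2: normalisation and zero-m 3j drop out of the ratio.
A: Δ: 2! 4! 0! / 7! → 1/105; sum: t=2:+1/48 = 1/48; 3j²(3 1 2; -3 1 2) = Δ·Π!·Σ² = 1/7  (sign +1)
B: Δ: 2! 4! 0! / 7! → 1/105; sum: t=1:−1/4 = -1/4; 3j²(3 1 2; 0 0 0) = Δ·Π!·Σ² = 3/35  (sign -1)
I_A²/I_B² = (1/7)/(3/35) = 5/3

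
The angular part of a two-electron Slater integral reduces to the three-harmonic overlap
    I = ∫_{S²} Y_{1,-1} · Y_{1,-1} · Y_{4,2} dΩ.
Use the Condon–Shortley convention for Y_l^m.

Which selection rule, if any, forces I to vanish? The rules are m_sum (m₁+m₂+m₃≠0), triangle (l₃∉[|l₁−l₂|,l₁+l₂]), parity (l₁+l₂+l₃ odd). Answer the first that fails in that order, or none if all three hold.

azimuthal sum: -1 − 1 + 2 = 0  ✓
0 ≤ 4 ≤ 2 (triangle on l)  ✗
L = 1 + 1 + 4 = 6 (even)

triangle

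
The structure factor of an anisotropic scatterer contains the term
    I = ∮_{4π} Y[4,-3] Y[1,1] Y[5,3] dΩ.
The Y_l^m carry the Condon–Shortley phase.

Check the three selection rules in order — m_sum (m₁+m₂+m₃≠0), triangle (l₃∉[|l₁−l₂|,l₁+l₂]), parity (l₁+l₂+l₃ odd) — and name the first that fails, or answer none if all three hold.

azimuthal sum: -3 + 1 + 3 = 1  ✗
3 ≤ 5 ≤ 5 (triangle on l)
L = 4 + 1 + 5 = 10 (even)

m_sum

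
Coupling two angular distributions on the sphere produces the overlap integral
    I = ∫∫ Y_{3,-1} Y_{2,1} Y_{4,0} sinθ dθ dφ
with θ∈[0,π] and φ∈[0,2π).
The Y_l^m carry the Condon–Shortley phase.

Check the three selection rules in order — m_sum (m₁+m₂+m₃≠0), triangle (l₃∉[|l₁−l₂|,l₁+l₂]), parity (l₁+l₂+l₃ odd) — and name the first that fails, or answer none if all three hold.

azimuthal sum: -1 + 1 + 0 = 0  ✓
1 ≤ 4 ≤ 5 (triangle on l)  ✓
L = 3 + 2 + 4 = 9 (odd)  ✗

parity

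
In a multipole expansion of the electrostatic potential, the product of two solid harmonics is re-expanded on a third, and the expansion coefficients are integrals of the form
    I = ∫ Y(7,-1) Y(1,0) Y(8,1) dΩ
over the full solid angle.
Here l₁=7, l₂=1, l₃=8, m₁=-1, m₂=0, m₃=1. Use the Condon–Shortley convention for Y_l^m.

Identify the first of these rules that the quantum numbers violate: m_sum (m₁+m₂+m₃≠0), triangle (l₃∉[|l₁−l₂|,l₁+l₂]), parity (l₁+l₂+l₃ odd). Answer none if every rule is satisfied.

azimuthal sum: -1 + 0 + 1 = 0  ✓
6 ≤ 8 ≤ 8 (triangle on l)  ✓
L = 7 + 1 + 8 = 16 (even)  ✓

none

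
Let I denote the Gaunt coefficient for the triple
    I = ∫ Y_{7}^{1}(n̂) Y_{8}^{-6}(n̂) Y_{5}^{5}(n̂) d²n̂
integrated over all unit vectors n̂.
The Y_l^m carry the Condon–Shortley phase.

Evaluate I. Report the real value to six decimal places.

0.142121

Rules hold: Σm=0, L=20 even, 1≤5≤15.
N = 15·17·11 = 2805
Δ = 10!·4!·6!/21! = 1/814773960
Racah Σ t=3..7: t=3:−1/87091200 t=4:+1/4976640 t=5:−1/2073600 t=6:+1/4976640 t=7:−1/87091200 = -1/9676800
⇒ 3j(7 8 5; 0 0 0)² = 360/46189, sgn +1
Racah Σ t=2..2: t=2:+1/1393459200 = 1/1393459200
⇒ 3j(7 8 5; 1 -6 5)² = 15/1292, sgn +1
4πI² = N·(3j₀)²·(3jₘ)² = 20250/79781
I = +1·√(0.25382/4π) = 0.14212087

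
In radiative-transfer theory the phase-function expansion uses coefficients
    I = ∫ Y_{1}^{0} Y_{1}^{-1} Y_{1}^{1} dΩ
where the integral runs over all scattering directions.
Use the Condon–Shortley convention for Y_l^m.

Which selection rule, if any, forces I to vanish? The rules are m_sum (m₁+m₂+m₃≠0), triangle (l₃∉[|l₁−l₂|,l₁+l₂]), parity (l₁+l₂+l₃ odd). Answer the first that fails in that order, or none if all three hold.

Σmᵢ = 0  ✓
l₃∈[|l₁−l₂|,l₁+l₂]=[0,2], have l₃=1  ✓
Σlᵢ = 3 ⇒ odd  ✗

parity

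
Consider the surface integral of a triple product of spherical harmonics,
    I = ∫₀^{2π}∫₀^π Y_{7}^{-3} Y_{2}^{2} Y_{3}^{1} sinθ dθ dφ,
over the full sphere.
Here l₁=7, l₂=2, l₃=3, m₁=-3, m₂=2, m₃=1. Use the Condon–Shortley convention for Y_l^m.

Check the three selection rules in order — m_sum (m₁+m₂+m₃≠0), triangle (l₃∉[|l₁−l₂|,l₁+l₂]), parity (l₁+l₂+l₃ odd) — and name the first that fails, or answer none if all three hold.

Σmᵢ = 0  ✓
l₃∈[|l₁−l₂|,l₁+l₂]=[5,9], have l₃=3  ✗
Σlᵢ = 12 ⇒ even

triangle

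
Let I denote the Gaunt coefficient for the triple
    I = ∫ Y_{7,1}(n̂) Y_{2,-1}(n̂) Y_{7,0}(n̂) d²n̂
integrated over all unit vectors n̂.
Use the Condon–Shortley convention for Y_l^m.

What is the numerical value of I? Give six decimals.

-0.026159

m-sum 0 ✓  L=16 even ✓  5≤7≤9 ✓
Π(2lᵢ+1) = 15×5×15 = 1125
triangle coeff Δ(7,2,7) = 1/185640
Σ_t [0,2]: t=0:+1/2419200 t=1:−1/518400 t=2:+1/2419200 = -1/907200
(3j)²=56/3315 [(7 2 7; 0 0 0)], sign=+1
Σ_t [0,1]: t=0:+1/1036800 t=1:−1/1209600 = 1/7257600
(3j)²=1/2210 [(7 2 7; 1 -1 0)], sign=-1
⇒ 4πI² = 420/48841
I = (-1)√(420/48841/(4π)) = -0.02615938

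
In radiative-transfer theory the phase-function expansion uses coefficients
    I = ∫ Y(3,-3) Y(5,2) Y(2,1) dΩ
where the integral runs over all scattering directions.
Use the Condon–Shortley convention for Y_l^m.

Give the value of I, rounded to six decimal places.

Checks pass: Σm=0; 10 even; l₃=2∈[2,8].
(2·3+1)(2·5+1)(2·2+1) = 385
Δ: 6! 0! 4! / 11! → 1/2310
sum: t=3:−1/144 = -1/144
3j²(3 5 2; 0 0 0) = Δ·Π!·Σ² = 10/231  (sign -1)
sum: t=6:+1/4320 = 1/4320
3j²(3 5 2; -3 2 1) = Δ·Π!·Σ² = 1/330  (sign -1)
combine: 4πI² = 385·10/231·1/330 = 5/99
take √, sign +1: I = 0.06339609

0.063396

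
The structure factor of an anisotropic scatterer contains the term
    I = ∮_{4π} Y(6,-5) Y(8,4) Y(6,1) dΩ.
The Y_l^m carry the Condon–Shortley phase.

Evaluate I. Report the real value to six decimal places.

0.082508

Rules hold: Σm=0, L=20 even, 2≤6≤14.
N = 13·17·13 = 2873
Δ = 8!·4!·8!/21! = 1/1309458150
Racah Σ t=2..6: t=2:+1/49766400 t=3:−1/3110400 t=4:+1/1327104 t=5:−1/3110400 t=6:+1/49766400 = 1/6635520
⇒ 3j(6 8 6; 0 0 0)² = 350/46189, sgn +1
Racah Σ t=7..8: t=7:−1/87091200 t=8:+1/139345920 = -1/232243200
⇒ 3j(6 8 6; -5 4 1)² = 33/8398, sgn +1
4πI² = N·(3j₀)²·(3jₘ)² = 525/6137
I = +1·√(0.0855467/4π) = 0.08250811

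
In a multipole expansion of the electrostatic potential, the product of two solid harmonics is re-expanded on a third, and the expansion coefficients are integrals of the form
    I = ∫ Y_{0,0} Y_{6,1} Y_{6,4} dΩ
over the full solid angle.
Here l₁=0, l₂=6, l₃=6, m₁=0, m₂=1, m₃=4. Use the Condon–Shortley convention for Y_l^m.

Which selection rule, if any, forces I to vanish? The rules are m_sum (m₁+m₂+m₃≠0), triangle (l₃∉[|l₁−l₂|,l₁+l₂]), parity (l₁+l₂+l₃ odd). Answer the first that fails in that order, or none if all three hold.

Σmᵢ = 5  ✗
l₃∈[|l₁−l₂|,l₁+l₂]=[6,6], have l₃=6
Σlᵢ = 12 ⇒ even

m_sum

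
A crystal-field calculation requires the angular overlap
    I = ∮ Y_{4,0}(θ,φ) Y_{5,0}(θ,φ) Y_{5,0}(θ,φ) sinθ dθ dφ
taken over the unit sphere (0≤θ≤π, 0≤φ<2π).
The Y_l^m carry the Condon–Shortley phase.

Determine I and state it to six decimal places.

0.130198

Rules hold: Σm=0, L=14 even, 1≤5≤9.
N = 9·11·11 = 1089
Δ = 4!·4!·6!/15! = 1/3153150
Racah Σ t=0..4: t=0:+1/69120 t=1:−1/1728 t=2:+1/576 t=3:−1/1728 t=4:+1/69120 = 7/11520
⇒ 3j(4 5 5; 0 0 0)² = 2/143, sgn -1
(m-triple is (0,0,0) — same symbol as above.)
4πI² = N·(3j₀)²·(3jₘ)² = 36/169
I = +1·√(0.213018/4π) = 0.13019760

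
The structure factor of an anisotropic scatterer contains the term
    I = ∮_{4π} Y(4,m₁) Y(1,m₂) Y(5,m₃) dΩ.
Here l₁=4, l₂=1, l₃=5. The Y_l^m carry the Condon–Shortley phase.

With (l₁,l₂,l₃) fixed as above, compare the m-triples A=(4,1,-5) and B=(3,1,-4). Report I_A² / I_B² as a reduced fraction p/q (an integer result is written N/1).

5/4

Shared (l₁,l₂,l₃)=(4,1,5): N and (l;000)² cancel in I_A²/I_B².
A: Δ = 0!·8!·2!/11! = 1/495; Racah Σ t=0..0: t=0:+1/80640 = 1/80640; ⇒ 3j(4 1 5; 4 1 -5)² = 1/11, sgn +1
B: Δ = 0!·8!·2!/11! = 1/495; Racah Σ t=0..0: t=0:+1/10080 = 1/10080; ⇒ 3j(4 1 5; 3 1 -4)² = 4/55, sgn -1
I_A²/I_B² = (1/11)/(4/55) = 5/4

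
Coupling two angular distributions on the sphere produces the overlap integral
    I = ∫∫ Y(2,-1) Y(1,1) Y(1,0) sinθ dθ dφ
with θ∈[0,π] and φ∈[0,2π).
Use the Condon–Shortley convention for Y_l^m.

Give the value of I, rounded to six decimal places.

-0.218510

Rules hold: Σm=0, L=4 even, 1≤1≤3.
N = 5·3·3 = 45
Δ = 2!·2!·0!/5! = 1/30
Racah Σ t=1..1: t=1:−1/1 = -1/1
⇒ 3j(2 1 1; 0 0 0)² = 2/15, sgn +1
Racah Σ t=2..2: t=2:+1/2 = 1/2
⇒ 3j(2 1 1; -1 1 0)² = 1/10, sgn -1
4πI² = N·(3j₀)²·(3jₘ)² = 3/5
I = -1·√(0.6/4π) = -0.21850969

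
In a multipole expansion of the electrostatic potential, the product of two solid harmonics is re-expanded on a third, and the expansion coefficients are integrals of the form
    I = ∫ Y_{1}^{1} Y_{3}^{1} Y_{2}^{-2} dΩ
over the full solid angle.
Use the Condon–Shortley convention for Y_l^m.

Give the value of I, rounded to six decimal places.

-0.082589

m-sum 0 ✓  L=6 even ✓  2≤2≤4 ✓
Π(2lᵢ+1) = 3×7×5 = 105
triangle coeff Δ(1,3,2) = 1/105
Σ_t [1,1]: t=1:−1/4 = -1/4
(3j)²=3/35 [(1 3 2; 0 0 0)], sign=-1
Σ_t [0,0]: t=0:+1/48 = 1/48
(3j)²=1/105 [(1 3 2; 1 1 -2)], sign=+1
⇒ 4πI² = 3/35
I = (-1)√(3/35/(4π)) = -0.08258890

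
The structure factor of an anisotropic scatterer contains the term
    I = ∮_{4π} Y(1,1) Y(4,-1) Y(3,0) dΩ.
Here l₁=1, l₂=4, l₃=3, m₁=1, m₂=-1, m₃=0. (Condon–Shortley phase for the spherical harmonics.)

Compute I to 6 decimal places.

Rules hold: Σm=0, L=8 even, 3≤3≤5.
N = 3·9·7 = 189
Δ = 2!·0!·6!/9! = 1/252
Racah Σ t=1..1: t=1:−1/36 = -1/36
⇒ 3j(1 4 3; 0 0 0)² = 4/63, sgn +1
Racah Σ t=0..0: t=0:+1/72 = 1/72
⇒ 3j(1 4 3; 1 -1 0)² = 5/126, sgn -1
4πI² = N·(3j₀)²·(3jₘ)² = 10/21
I = -1·√(0.47619/4π) = -0.19466390

-0.194664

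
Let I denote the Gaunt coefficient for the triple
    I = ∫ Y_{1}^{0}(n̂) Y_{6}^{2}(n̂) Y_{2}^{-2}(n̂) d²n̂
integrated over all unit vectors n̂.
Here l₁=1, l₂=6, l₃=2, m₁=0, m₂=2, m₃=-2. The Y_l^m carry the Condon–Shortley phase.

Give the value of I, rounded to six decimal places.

triangle: need 5≤l₃≤7, have 2; I=0

0.000000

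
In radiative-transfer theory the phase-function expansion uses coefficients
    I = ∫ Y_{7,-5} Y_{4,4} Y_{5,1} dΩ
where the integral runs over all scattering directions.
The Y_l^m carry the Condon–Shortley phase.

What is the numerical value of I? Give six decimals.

0.195759

Checks pass: Σm=0; 16 even; l₃=5∈[3,11].
(2·7+1)(2·4+1)(2·5+1) = 1485
Δ: 6! 8! 2! / 17! → 1/6126120
sum: t=2:+1/69120 t=3:−1/20736 t=4:+1/69120 = -1/51840
3j²(7 4 5; 0 0 0) = Δ·Π!·Σ² = 280/21879  (sign +1)
sum: t=6:+1/2073600 = 1/2073600
3j²(7 4 5; -5 4 1) = Δ·Π!·Σ² = 28/1105  (sign +1)
combine: 4πI² = 1485·280/21879·28/1105 = 23520/48841
take √, sign +1: I = 0.19575887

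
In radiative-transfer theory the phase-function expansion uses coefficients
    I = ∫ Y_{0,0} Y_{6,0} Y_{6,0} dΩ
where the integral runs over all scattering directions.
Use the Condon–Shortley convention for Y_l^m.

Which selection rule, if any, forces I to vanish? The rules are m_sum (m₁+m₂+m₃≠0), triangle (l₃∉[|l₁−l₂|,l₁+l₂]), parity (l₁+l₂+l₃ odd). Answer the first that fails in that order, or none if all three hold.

none

azimuthal sum: 0 + 0 + 0 = 0  ✓
6 ≤ 6 ≤ 6 (triangle on l)  ✓
L = 0 + 6 + 6 = 12 (even)  ✓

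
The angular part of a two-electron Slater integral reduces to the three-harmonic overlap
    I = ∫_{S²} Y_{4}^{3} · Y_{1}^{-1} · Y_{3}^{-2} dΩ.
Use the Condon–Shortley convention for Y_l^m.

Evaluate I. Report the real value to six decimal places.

-0.282095

m-sum 0 ✓  L=8 even ✓  3≤3≤5 ✓
Π(2lᵢ+1) = 9×3×7 = 189
triangle coeff Δ(4,1,3) = 1/252
Σ_t [1,1]: t=1:−1/36 = -1/36
(3j)²=4/63 [(4 1 3; 0 0 0)], sign=+1
Σ_t [0,0]: t=0:+1/240 = 1/240
(3j)²=1/12 [(4 1 3; 3 -1 -2)], sign=-1
⇒ 4πI² = 1/1
I = (-1)√(1/1/(4π)) = -0.28209479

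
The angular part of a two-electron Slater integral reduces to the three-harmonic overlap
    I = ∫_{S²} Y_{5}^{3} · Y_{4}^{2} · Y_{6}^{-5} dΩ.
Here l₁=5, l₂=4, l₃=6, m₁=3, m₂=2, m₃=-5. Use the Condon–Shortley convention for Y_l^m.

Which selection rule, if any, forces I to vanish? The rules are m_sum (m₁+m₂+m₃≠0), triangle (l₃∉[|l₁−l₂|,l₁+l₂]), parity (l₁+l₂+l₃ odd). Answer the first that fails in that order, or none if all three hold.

m₁+m₂+m₃ = 3 + 2 − 5 = 0  ✓
triangle: |5−4|=1 ≤ l₃=6 ≤ 5+4=9  ✓
parity: l₁+l₂+l₃ = 15 is odd  ✗

parity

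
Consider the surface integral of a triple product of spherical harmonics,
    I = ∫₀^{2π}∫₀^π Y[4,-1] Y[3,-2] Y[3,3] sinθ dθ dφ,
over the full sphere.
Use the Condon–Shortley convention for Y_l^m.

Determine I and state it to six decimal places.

0.140463

m-sum 0 ✓  L=10 even ✓  1≤3≤7 ✓
Π(2lᵢ+1) = 9×7×7 = 441
triangle coeff Δ(4,3,3) = 1/34650
Σ_t [1,3]: t=1:−1/72 t=2:+1/16 t=3:−1/72 = 5/144
(3j)²=2/77 [(4 3 3; 0 0 0)], sign=-1
Σ_t [1,1]: t=1:−1/288 = -1/288
(3j)²=5/231 [(4 3 3; -1 -2 3)], sign=-1
⇒ 4πI² = 30/121
I = (+1)√(30/121/(4π)) = 0.14046335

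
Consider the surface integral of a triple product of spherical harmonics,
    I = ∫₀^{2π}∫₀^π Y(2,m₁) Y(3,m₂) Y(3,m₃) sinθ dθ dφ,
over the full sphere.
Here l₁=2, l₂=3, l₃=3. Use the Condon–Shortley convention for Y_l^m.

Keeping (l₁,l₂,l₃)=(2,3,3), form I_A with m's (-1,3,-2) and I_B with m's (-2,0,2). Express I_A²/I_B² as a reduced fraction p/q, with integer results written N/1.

5/4

l's match ⇒ only the (l;m) 3-j factors differ between A and B.
A: triangle coeff Δ(2,3,3) = 1/3780; Σ_t [2,2]: t=2:+1/48 = 1/48; (3j)²=5/84 [(2 3 3; -1 3 -2)], sign=-1
B: triangle coeff Δ(2,3,3) = 1/3780; Σ_t [2,2]: t=2:+1/24 = 1/24; (3j)²=1/21 [(2 3 3; -2 0 2)], sign=-1
I_A²/I_B² = (5/84)/(1/21) = 5/4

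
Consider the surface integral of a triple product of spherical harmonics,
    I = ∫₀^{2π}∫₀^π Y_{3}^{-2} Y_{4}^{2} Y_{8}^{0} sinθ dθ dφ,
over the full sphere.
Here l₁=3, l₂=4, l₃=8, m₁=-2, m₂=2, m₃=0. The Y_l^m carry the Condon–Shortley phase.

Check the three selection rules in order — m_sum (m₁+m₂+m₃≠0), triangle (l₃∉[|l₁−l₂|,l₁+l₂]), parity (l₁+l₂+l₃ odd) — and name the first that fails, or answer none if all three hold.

triangle

azimuthal sum: -2 + 2 + 0 = 0  ✓
1 ≤ 8 ≤ 7 (triangle on l)  ✗
L = 3 + 4 + 8 = 15 (odd)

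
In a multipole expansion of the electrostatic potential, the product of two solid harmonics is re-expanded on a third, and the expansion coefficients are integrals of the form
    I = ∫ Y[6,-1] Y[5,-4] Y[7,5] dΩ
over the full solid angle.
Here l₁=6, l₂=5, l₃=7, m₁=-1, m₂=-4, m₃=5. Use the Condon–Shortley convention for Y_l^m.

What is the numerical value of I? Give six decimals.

Rules hold: Σm=0, L=18 even, 1≤7≤11.
N = 13·11·15 = 2145
Δ = 4!·8!·6!/19! = 1/174594420
Racah Σ t=0..4: t=0:+1/4147200 t=1:−1/207360 t=2:+1/82944 t=3:−1/207360 t=4:+1/4147200 = 1/345600
⇒ 3j(6 5 7; 0 0 0)² = 420/46189, sgn -1
Racah Σ t=0..1: t=0:+1/14515200 t=1:−1/6220800 = -1/10886400
⇒ 3j(6 5 7; -1 -4 5)² = 128/12597, sgn -1
4πI² = N·(3j₀)²·(3jₘ)² = 268800/1356277
I = +1·√(0.19819/4π) = 0.12558434

0.125584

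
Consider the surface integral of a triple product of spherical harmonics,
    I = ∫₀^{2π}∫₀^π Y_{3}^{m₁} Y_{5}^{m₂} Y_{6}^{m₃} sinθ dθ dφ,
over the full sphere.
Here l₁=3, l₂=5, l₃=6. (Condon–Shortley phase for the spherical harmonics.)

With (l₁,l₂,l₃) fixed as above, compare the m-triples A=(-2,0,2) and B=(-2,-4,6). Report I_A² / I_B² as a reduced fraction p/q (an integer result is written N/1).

14/99

Shared (l₁,l₂,l₃)=(3,5,6): N and (l;000)² cancel in I_A²/I_B².
A: Δ = 2!·4!·8!/15! = 1/675675; Racah Σ t=1..2: t=1:−1/13824 t=2:+1/8640 = 1/23040; ⇒ 3j(3 5 6; -2 0 2)² = 2/429, sgn +1
B: Δ = 2!·4!·8!/15! = 1/675675; Racah Σ t=1..1: t=1:−1/967680 = -1/967680; ⇒ 3j(3 5 6; -2 -4 6)² = 3/91, sgn -1
I_A²/I_B² = (2/429)/(3/91) = 14/99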